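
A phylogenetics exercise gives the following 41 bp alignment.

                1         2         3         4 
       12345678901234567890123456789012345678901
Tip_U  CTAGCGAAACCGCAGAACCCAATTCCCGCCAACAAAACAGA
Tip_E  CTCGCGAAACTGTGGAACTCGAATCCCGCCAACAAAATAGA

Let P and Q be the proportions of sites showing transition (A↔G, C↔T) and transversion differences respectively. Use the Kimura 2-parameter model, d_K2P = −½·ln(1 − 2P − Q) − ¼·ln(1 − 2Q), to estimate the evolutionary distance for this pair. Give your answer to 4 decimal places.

0.2345

Differing sites — 3:A/C (Tv); 11:C/T (Ti); 13:C/T (Ti); 14:A/G (Ti); 19:C/T (Ti); 21:A/G (Ti); 23:T/A (Tv); 38:C/T (Ti).
Of the 8 differences, 6 transitions and 2 transversions over 41 sites: P = 6/41 = 0.146341, Q = 2/41 = 0.048780.
d = −0.5·ln(0.658538) − 0.25·ln(0.902440) = −0.5·(-0.417733) − 0.25·(-0.102653) = 0.2345.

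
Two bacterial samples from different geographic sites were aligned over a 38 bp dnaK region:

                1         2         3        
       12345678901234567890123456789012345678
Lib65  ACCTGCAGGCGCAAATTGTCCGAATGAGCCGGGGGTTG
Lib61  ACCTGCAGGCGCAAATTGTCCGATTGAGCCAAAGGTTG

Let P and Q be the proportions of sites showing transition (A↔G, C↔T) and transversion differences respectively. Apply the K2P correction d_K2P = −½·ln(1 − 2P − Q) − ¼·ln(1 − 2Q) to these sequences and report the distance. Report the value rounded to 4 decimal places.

0.1153

Mismatches occur at site 24 (A↔T, transversion), site 31 (G↔A, transition), site 32 (G↔A, transition), site 33 (G↔A, transition).
Of the 4 differences, 3 transitions and 1 transversion over 38 sites: P = 3/38 = 0.078947, Q = 1/38 = 0.026316.
d = −0.5·ln(0.815790) − 0.25·ln(0.947368) = −0.5·(-0.203598) − 0.25·(-0.054068) = 0.1153.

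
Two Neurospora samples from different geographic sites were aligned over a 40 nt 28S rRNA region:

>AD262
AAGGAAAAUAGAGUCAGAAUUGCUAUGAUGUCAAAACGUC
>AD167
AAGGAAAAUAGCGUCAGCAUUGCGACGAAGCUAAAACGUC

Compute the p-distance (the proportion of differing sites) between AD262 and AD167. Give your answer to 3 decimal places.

Mismatches occur at site 12 (A/C), site 18 (A/C), site 24 (U/G), site 26 (U/C), site 29 (U/A), site 31 (U/C), site 32 (C/U).
There are 7 differences over 40 sites, so p = 7/40 = 0.175.

0.175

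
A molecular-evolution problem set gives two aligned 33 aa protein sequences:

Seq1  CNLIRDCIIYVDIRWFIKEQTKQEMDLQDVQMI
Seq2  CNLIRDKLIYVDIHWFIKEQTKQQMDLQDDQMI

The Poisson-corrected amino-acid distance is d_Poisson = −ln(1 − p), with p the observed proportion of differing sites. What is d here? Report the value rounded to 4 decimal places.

Differing sites — 7:C/K; 8:I/L; 14:R/H; 24:E/Q; 30:V/D.
p = 5/33 = 0.151515.
d = −ln(1 − 0.151515) = −ln(0.848485) = 0.1643.

0.1643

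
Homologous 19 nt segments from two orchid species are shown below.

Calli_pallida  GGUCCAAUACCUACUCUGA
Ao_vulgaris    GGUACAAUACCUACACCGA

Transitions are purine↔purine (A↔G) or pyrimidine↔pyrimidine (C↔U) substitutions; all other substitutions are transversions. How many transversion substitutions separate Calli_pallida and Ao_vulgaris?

2

The sequences differ at positions 4 (C/A, transversion), 15 (U/A, transversion), 17 (U/C, transition).
Of the 3 differences, 1 transition and 2 transversions, so the answer is 2.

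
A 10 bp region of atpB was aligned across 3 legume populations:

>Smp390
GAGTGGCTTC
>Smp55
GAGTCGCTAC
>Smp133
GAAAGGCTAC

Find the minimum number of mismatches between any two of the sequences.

Pairwise Hamming distances:
  Smp390 vs Smp55: 2
  Smp390 vs Smp133: 3
  Smp55 vs Smp133: 3
The smallest is 2, between Smp390 and Smp55.

2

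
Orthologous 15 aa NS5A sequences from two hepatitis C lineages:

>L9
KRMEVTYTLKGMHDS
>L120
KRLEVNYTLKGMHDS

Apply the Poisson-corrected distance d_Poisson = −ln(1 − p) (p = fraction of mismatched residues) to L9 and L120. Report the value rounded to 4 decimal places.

0.1431

Mismatches occur at site 3 (M/L), site 6 (T/N).
p = 2/15 = 0.133333.
d = −ln(1 − 0.133333) = −ln(0.866667) = 0.1431.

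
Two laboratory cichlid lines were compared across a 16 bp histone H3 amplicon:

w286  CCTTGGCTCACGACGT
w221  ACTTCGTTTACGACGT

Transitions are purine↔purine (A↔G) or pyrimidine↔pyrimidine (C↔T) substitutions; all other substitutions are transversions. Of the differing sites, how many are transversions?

2

Differing sites — 1:C/A (Tv); 5:G/C (Tv); 7:C/T (Ti); 9:C/T (Ti).
Of the 4 differences, 2 transitions and 2 transversions, so the answer is 2.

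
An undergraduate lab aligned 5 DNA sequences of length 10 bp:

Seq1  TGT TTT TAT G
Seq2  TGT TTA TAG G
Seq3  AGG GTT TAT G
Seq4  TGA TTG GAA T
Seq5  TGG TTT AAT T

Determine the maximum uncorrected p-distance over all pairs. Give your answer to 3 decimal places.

0.700

Pairwise Hamming distances:
  Seq1 vs Seq2: 2
  Seq1 vs Seq3: 3
  Seq1 vs Seq4: 5
  Seq1 vs Seq5: 3
  Seq2 vs Seq3: 5
  Seq2 vs Seq4: 5
  Seq2 vs Seq5: 5
  Seq3 vs Seq4: 7
  Seq3 vs Seq5: 4
  Seq4 vs Seq5: 4
The largest is 7 mismatches, between Seq3 and Seq4; p = 7/10 = 0.700.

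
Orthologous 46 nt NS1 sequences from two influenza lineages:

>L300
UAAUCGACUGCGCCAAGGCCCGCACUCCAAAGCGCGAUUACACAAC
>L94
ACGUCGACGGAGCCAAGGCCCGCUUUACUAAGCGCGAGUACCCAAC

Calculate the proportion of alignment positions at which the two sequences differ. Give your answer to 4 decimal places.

The sequences differ at positions 1 (U/A), 2 (A/C), 3 (A/G), 9 (U/G), 11 (C/A), 24 (A/U), 25 (C/U), 27 (C/A), 29 (A/U), 38 (U/G), 42 (A/C).
There are 11 differences over 46 sites, so p = 11/46 = 0.2391.

0.2391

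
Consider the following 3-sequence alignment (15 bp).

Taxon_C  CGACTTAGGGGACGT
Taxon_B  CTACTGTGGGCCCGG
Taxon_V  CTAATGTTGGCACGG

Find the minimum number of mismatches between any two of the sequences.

3

Pairwise Hamming distances:
  Taxon_C vs Taxon_B: 6
  Taxon_C vs Taxon_V: 7
  Taxon_B vs Taxon_V: 3
The smallest is 3, between Taxon_B and Taxon_V.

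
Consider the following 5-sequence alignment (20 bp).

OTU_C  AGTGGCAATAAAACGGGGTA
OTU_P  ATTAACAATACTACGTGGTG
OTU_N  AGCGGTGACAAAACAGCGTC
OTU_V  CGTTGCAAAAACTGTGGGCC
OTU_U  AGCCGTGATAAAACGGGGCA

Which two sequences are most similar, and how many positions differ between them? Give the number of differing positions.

Pairwise Hamming distances:
  OTU_C vs OTU_P: 7
  OTU_C vs OTU_N: 7
  OTU_C vs OTU_V: 9
  OTU_C vs OTU_U: 5
  OTU_P vs OTU_N: 13
  OTU_P vs OTU_V: 13
  OTU_P vs OTU_U: 11
  OTU_N vs OTU_V: 12
  OTU_N vs OTU_U: 6
  OTU_V vs OTU_U: 11
The smallest is 5, between OTU_C and OTU_U.

5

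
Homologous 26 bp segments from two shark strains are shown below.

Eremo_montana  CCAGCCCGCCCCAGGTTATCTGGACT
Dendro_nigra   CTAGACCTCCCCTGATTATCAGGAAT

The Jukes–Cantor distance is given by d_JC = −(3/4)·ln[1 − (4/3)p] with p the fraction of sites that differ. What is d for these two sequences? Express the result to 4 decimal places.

0.3335

The sequences differ at positions 2 (C/T), 5 (C/A), 8 (G/T), 13 (A/T), 15 (G/A), 21 (T/A), 25 (C/A).
p = 7/26 = 0.269231.
d = −0.75 · ln(1 − (4/3)·0.269231) = −0.75 · ln(0.641025) = −0.75 · (-0.444687) = 0.3335.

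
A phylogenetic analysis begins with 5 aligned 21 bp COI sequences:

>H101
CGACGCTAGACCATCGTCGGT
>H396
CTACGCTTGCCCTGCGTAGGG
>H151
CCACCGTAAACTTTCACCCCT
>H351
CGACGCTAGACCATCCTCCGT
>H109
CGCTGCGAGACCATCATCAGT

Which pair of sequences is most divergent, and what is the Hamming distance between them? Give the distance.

Pairwise Hamming distances:
  H101 vs H396: 7
  H101 vs H151: 10
  H101 vs H351: 2
  H101 vs H109: 5
  H396 vs H151: 14
  H396 vs H351: 9
  H396 vs H109: 12
  H151 vs H351: 9
  H151 vs H109: 12
  H351 vs H109: 5
The largest is 14, between H396 and H151.

14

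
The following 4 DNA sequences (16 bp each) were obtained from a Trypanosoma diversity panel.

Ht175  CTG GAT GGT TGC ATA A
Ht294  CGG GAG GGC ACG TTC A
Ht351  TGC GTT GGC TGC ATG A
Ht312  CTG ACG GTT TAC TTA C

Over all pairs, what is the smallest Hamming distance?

6

Pairwise Hamming distances:
  Ht175 vs Ht294: 8
  Ht175 vs Ht351: 6
  Ht175 vs Ht312: 7
  Ht294 vs Ht351: 9
  Ht294 vs Ht312: 10
  Ht351 vs Ht312: 12
The smallest is 6, between Ht175 and Ht351.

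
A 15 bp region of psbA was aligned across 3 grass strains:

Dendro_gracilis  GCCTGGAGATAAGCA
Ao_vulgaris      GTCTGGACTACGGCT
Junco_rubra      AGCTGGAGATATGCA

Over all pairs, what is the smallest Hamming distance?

Pairwise Hamming distances:
  Dendro_gracilis vs Ao_vulgaris: 7
  Dendro_gracilis vs Junco_rubra: 3
  Ao_vulgaris vs Junco_rubra: 8
The smallest is 3, between Dendro_gracilis and Junco_rubra.

3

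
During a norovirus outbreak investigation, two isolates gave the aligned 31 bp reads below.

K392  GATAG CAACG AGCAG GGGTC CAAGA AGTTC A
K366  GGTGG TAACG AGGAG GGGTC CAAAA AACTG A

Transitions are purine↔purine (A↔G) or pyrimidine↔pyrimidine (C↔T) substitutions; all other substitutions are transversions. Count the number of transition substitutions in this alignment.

The sequences differ at positions 2 (A/G, transition), 4 (A/G, transition), 6 (C/T, transition), 13 (C/G, transversion), 24 (G/A, transition), 27 (G/A, transition), 28 (T/C, transition), 30 (C/G, transversion).
Of the 8 differences, 6 transitions and 2 transversions, so the answer is 6.

6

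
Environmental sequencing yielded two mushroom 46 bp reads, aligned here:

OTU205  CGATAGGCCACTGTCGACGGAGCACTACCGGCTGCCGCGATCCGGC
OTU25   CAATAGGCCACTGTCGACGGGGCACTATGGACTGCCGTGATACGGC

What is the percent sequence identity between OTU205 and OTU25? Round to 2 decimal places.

Mismatches occur at site 2 (G↔A), site 21 (A↔G), site 28 (C↔T), site 29 (C↔G), site 31 (G↔A), site 38 (C↔T), site 42 (C↔A).
39 of the 46 sites match, so the percent identity is 39/46 × 100 = 84.78%.

84.78%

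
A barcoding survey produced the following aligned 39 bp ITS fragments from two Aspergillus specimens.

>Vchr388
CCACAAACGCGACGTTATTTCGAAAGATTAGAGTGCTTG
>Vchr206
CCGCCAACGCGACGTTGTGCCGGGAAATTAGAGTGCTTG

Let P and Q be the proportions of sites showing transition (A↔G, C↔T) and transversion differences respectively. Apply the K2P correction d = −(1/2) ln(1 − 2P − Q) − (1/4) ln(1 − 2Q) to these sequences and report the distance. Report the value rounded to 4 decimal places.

Differing sites — 3:A/G (Ti); 5:A/C (Tv); 17:A/G (Ti); 19:T/G (Tv); 20:T/C (Ti); 23:A/G (Ti); 24:A/G (Ti); 26:G/A (Ti).
Of the 8 differences, 6 transitions and 2 transversions over 39 sites: P = 6/39 = 0.153846, Q = 2/39 = 0.051282.
d = −0.5·ln(0.641026) − 0.25·ln(0.897436) = −0.5·(-0.444685) − 0.25·(-0.108213) = 0.2494.

0.2494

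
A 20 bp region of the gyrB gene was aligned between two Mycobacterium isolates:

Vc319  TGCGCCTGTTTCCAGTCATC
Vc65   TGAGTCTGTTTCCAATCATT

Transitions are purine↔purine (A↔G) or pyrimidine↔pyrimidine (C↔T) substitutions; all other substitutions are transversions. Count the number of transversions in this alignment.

1

Differing sites — 3:C/A (Tv); 5:C/T (Ti); 15:G/A (Ti); 20:C/T (Ti).
Of the 4 differences, 3 transitions and 1 transversion, so the answer is 1.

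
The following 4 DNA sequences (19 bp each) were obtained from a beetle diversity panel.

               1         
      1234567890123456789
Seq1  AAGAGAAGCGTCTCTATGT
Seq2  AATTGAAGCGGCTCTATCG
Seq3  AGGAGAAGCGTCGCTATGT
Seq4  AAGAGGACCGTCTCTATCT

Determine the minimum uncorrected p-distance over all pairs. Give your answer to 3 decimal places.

Pairwise Hamming distances:
  Seq1 vs Seq2: 5
  Seq1 vs Seq3: 2
  Seq1 vs Seq4: 3
  Seq2 vs Seq3: 7
  Seq2 vs Seq4: 6
  Seq3 vs Seq4: 5
The smallest is 2 mismatches, between Seq1 and Seq3; p = 2/19 = 0.105.

0.105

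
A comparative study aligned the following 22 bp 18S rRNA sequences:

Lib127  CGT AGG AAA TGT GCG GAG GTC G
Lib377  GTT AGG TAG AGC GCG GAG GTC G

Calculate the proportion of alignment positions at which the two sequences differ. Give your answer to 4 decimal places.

Mismatches occur at site 1 (C/G), site 2 (G/T), site 7 (A/T), site 9 (A/G), site 10 (T/A), site 12 (T/C).
There are 6 differences over 22 sites, so p = 6/22 = 0.2727.

0.2727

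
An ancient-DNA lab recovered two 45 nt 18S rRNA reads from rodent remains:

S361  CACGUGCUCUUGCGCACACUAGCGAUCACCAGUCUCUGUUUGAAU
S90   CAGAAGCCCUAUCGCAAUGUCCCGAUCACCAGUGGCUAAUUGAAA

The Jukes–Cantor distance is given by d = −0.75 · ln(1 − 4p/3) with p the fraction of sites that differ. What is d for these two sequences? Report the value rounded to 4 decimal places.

The sequences differ at positions 3 (C/G), 4 (G/A), 5 (U/A), 8 (U/C), 11 (U/A), 12 (G/U), 17 (C/A), 18 (A/U), 19 (C/G), 21 (A/C), 22 (G/C), 34 (C/G), 35 (U/G), 38 (G/A), 39 (U/A), 45 (U/A).
p = 16/45 = 0.355556.
d = −0.75 · ln(1 − (4/3)·0.355556) = −0.75 · ln(0.525925) = −0.75 · (-0.642597) = 0.4819.

0.4819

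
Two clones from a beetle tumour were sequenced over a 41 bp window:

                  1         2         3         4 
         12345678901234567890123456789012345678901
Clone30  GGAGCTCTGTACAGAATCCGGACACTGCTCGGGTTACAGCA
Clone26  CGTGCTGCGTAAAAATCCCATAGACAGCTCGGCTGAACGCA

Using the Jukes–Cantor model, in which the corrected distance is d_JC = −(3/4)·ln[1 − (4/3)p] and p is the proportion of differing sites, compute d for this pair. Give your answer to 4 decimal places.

0.5510

Mismatches occur at site 1 (G→C), site 3 (A→T), site 7 (C→G), site 8 (T→C), site 12 (C→A), site 14 (G→A), site 16 (A→T), site 17 (T→C), site 20 (G→A), site 21 (G→T), site 23 (C→G), site 26 (T→A), site 33 (G→C), site 35 (T→G), site 37 (C→A), site 38 (A→C).
p = 16/41 = 0.390244.
d = −0.75 · ln(1 − (4/3)·0.390244) = −0.75 · ln(0.479675) = −0.75 · (-0.734646) = 0.5510.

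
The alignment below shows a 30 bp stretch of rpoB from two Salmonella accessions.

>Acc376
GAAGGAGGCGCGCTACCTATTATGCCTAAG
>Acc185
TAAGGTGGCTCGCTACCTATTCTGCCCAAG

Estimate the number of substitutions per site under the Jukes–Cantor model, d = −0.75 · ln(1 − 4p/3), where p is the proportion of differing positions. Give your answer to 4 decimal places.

0.1885

Differing sites — 1:G/T; 6:A/T; 10:G/T; 22:A/C; 27:T/C.
p = 5/30 = 0.166667.
d = −0.75 · ln(1 − (4/3)·0.166667) = −0.75 · ln(0.777777) = −0.75 · (-0.251315) = 0.1885.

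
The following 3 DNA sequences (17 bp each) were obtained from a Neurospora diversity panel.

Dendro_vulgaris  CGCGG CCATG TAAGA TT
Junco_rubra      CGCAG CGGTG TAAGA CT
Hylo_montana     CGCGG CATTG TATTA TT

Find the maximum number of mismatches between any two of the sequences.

6

Pairwise Hamming distances:
  Dendro_vulgaris vs Junco_rubra: 4
  Dendro_vulgaris vs Hylo_montana: 4
  Junco_rubra vs Hylo_montana: 6
The largest is 6, between Junco_rubra and Hylo_montana.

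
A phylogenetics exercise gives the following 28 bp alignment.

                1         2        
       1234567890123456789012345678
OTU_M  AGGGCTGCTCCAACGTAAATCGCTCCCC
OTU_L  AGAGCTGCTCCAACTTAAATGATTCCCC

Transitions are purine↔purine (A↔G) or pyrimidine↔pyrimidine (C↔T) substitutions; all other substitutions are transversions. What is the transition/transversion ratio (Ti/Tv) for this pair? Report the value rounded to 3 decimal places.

1.500

The sequences differ at positions 3 (G/A, transition), 15 (G/T, transversion), 21 (C/G, transversion), 22 (G/A, transition), 23 (C/T, transition).
Of the 5 differences, 3 transitions and 2 transversions, so Ti/Tv = 3/2 = 1.500.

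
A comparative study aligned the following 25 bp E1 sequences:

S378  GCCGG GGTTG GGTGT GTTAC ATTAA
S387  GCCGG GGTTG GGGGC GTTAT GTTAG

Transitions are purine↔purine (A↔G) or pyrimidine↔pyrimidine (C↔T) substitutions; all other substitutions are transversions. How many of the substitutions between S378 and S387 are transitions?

Mismatches occur at site 13 (T/G, transversion), site 15 (T/C, transition), site 20 (C/T, transition), site 21 (A/G, transition), site 25 (A/G, transition).
Of the 5 differences, 4 transitions and 1 transversion, so the answer is 4.

4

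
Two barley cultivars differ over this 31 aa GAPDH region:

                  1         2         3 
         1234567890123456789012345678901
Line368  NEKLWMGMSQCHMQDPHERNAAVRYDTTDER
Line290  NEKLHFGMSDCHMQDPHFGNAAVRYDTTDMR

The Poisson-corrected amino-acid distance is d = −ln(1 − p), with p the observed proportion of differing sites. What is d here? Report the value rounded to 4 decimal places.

Mismatches occur at site 5 (W/H), site 6 (M/F), site 10 (Q/D), site 18 (E/F), site 19 (R/G), site 30 (E/M).
p = 6/31 = 0.193548.
d = −ln(1 − 0.193548) = −ln(0.806452) = 0.2151.

0.2151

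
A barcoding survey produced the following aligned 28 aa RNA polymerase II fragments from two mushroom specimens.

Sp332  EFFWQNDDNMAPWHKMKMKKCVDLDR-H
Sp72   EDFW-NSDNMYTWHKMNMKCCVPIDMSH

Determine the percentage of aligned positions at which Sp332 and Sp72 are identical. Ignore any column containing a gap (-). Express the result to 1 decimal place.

Excluding the 2 gap columns leaves 26 comparable sites.
The sequences differ at positions 2 (F/D), 7 (D/S), 11 (A/Y), 12 (P/T), 17 (K/N), 20 (K/C), 23 (D/P), 24 (L/I), 26 (R/M).
17 of the 26 comparable sites match, so the percent identity is 17/26 × 100 = 65.4%.

65.4%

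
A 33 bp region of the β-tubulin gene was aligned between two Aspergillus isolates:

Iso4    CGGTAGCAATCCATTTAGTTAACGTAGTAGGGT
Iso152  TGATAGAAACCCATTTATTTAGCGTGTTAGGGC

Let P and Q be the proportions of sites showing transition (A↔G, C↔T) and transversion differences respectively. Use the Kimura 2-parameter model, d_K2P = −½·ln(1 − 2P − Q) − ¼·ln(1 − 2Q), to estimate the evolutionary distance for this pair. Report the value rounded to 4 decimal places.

Differing sites — 1:C/T (Ti); 3:G/A (Ti); 7:C/A (Tv); 10:T/C (Ti); 18:G/T (Tv); 22:A/G (Ti); 26:A/G (Ti); 27:G/T (Tv); 33:T/C (Ti).
Of the 9 differences, 6 transitions and 3 transversions over 33 sites: P = 6/33 = 0.181818, Q = 3/33 = 0.090909.
d = −0.5·ln(0.545455) − 0.25·ln(0.818182) = −0.5·(-0.606135) − 0.25·(-0.200670) = 0.3532.

0.3532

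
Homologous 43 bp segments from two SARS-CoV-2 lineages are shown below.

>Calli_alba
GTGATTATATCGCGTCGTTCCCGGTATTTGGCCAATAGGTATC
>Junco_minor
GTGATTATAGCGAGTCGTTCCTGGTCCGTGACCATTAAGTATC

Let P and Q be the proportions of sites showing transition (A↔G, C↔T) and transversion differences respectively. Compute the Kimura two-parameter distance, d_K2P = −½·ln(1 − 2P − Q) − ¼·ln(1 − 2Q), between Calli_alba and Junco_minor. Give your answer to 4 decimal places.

0.2462

Differing sites — 10:T/G (Tv); 13:C/A (Tv); 22:C/T (Ti); 26:A/C (Tv); 27:T/C (Ti); 28:T/G (Tv); 31:G/A (Ti); 35:A/T (Tv); 38:G/A (Ti).
Of the 9 differences, 4 transitions and 5 transversions over 43 sites: P = 4/43 = 0.093023, Q = 5/43 = 0.116279.
d = −0.5·ln(0.697675) − 0.25·ln(0.767442) = −0.5·(-0.360002) − 0.25·(-0.264692) = 0.2462.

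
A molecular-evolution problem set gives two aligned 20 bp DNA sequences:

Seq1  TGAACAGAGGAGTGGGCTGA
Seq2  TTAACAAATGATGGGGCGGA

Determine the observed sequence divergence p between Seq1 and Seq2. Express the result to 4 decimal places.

0.3000

Differing sites — 2:G/T; 7:G/A; 9:G/T; 12:G/T; 13:T/G; 18:T/G.
There are 6 differences over 20 sites, so p = 6/20 = 0.3000.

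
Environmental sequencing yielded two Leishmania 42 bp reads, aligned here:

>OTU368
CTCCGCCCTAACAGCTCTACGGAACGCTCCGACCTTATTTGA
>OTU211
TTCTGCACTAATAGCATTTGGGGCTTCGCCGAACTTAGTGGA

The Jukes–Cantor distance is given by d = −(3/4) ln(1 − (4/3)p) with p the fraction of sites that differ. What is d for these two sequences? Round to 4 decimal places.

Differing sites — 1:C/T; 4:C/T; 7:C/A; 12:C/T; 16:T/A; 17:C/T; 19:A/T; 20:C/G; 23:A/G; 24:A/C; 25:C/T; 26:G/T; 28:T/G; 33:C/A; 38:T/G; 40:T/G.
p = 16/42 = 0.380952.
d = −0.75 · ln(1 − (4/3)·0.380952) = −0.75 · ln(0.492064) = −0.75 · (-0.709146) = 0.5319.

0.5319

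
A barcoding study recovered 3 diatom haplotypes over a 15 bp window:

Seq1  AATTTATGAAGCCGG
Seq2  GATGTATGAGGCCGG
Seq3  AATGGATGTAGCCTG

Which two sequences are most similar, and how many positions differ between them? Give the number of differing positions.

3

Pairwise Hamming distances:
  Seq1 vs Seq2: 3
  Seq1 vs Seq3: 4
  Seq2 vs Seq3: 5
The smallest is 3, between Seq1 and Seq2.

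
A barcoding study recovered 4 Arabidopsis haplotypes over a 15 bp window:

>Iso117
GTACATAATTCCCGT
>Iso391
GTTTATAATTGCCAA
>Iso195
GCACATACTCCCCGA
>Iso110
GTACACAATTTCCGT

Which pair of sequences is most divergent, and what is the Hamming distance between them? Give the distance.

Pairwise Hamming distances:
  Iso117 vs Iso391: 5
  Iso117 vs Iso195: 4
  Iso117 vs Iso110: 2
  Iso391 vs Iso195: 7
  Iso391 vs Iso110: 6
  Iso195 vs Iso110: 6
The largest is 7, between Iso391 and Iso195.

7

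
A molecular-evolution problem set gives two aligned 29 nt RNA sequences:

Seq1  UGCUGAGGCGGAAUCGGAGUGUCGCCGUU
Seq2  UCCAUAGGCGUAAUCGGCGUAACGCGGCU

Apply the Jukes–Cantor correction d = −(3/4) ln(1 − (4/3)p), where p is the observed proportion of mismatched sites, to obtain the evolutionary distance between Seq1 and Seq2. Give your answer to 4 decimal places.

The sequences differ at positions 2 (G/C), 4 (U/A), 5 (G/U), 11 (G/U), 18 (A/C), 21 (G/A), 22 (U/A), 26 (C/G), 28 (U/C).
p = 9/29 = 0.310345.
d = −0.75 · ln(1 − (4/3)·0.310345) = −0.75 · ln(0.586207) = −0.75 · (-0.534082) = 0.4006.

0.4006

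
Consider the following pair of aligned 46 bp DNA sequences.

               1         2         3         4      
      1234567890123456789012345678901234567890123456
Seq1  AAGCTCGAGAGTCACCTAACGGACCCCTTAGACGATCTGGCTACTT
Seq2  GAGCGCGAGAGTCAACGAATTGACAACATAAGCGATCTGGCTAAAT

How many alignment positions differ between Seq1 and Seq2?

13

The sequences differ at positions 1 (A/G), 5 (T/G), 15 (C/A), 17 (T/G), 20 (C/T), 21 (G/T), 25 (C/A), 26 (C/A), 28 (T/A), 31 (G/A), 32 (A/G), 44 (C/A), 45 (T/A).
That gives 13 mismatches out of 46 aligned sites, so the Hamming distance is 13.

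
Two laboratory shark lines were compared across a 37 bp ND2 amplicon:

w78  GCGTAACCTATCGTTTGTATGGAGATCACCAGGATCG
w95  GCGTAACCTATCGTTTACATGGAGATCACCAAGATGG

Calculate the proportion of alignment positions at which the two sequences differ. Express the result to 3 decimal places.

Differing sites — 17:G/A; 18:T/C; 32:G/A; 36:C/G.
There are 4 differences over 37 sites, so p = 4/37 = 0.108.

0.108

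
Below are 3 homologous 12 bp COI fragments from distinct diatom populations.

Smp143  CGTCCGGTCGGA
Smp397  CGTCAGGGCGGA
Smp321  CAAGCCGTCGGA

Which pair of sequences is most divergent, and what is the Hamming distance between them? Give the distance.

6

Pairwise Hamming distances:
  Smp143 vs Smp397: 2
  Smp143 vs Smp321: 4
  Smp397 vs Smp321: 6
The largest is 6, between Smp397 and Smp321.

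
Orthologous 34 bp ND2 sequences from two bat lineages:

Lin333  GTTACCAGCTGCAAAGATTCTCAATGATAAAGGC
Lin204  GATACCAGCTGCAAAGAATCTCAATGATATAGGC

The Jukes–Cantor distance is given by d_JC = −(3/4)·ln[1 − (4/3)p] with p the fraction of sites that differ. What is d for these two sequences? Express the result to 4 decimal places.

0.0939

Differing sites — 2:T/A; 18:T/A; 30:A/T.
p = 3/34 = 0.088235.
d = −0.75 · ln(1 − (4/3)·0.088235) = −0.75 · ln(0.882353) = −0.75 · (-0.125163) = 0.0939.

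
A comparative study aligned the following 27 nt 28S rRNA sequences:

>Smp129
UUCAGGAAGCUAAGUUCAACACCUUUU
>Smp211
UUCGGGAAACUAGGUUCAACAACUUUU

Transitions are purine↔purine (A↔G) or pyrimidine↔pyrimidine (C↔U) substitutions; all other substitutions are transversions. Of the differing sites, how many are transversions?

1

The sequences differ at positions 4 (A/G, transition), 9 (G/A, transition), 13 (A/G, transition), 22 (C/A, transversion).
Of the 4 differences, 3 transitions and 1 transversion, so the answer is 1.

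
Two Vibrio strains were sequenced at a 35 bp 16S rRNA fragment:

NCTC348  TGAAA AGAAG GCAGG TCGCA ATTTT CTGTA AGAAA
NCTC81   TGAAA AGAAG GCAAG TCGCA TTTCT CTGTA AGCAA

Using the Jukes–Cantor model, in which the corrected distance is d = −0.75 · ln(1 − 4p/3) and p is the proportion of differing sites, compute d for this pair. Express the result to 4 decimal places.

Mismatches occur at site 14 (G/A), site 21 (A/T), site 24 (T/C), site 33 (A/C).
p = 4/35 = 0.114286.
d = −0.75 · ln(1 − (4/3)·0.114286) = −0.75 · ln(0.847619) = −0.75 · (-0.165324) = 0.1240.

0.1240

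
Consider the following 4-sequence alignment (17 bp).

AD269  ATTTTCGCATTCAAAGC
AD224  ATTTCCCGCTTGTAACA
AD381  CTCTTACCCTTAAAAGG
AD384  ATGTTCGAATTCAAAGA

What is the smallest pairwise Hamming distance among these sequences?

3

Pairwise Hamming distances:
  AD269 vs AD224: 8
  AD269 vs AD381: 7
  AD269 vs AD384: 3
  AD224 vs AD381: 9
  AD224 vs AD384: 8
  AD381 vs AD384: 8
The smallest is 3, between AD269 and AD384.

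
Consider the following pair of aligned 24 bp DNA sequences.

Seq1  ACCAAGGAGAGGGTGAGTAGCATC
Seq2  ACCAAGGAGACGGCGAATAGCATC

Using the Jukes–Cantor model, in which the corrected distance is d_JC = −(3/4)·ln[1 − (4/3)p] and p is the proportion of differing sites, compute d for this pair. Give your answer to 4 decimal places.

Mismatches occur at site 11 (G→C), site 14 (T→C), site 17 (G→A).
p = 3/24 = 0.125000.
d = −0.75 · ln(1 − (4/3)·0.125000) = −0.75 · ln(0.833333) = −0.75 · (-0.182322) = 0.1367.

0.1367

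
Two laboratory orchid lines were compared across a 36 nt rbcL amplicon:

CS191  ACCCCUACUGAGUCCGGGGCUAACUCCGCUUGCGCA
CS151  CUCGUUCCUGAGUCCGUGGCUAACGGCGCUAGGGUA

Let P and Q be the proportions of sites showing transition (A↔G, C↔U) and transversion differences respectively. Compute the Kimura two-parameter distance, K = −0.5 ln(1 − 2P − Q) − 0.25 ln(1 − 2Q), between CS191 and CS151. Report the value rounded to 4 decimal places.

0.3932

Mismatches occur at site 1 (A↔C, transversion), site 2 (C↔U, transition), site 4 (C↔G, transversion), site 5 (C↔U, transition), site 7 (A↔C, transversion), site 17 (G↔U, transversion), site 25 (U↔G, transversion), site 26 (C↔G, transversion), site 31 (U↔A, transversion), site 33 (C↔G, transversion), site 35 (C↔U, transition).
Of the 11 differences, 3 transitions and 8 transversions over 36 sites: P = 3/36 = 0.083333, Q = 8/36 = 0.222222.
d = −0.5·ln(0.611112) − 0.25·ln(0.555556) = −0.5·(-0.492475) − 0.25·(-0.587786) = 0.3932.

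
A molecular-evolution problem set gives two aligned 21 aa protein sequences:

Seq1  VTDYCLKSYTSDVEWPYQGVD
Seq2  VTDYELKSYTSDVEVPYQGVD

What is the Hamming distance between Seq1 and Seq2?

The sequences differ at positions 5 (C/E), 15 (W/V).
That gives 2 mismatches out of 21 aligned sites, so the Hamming distance is 2.

2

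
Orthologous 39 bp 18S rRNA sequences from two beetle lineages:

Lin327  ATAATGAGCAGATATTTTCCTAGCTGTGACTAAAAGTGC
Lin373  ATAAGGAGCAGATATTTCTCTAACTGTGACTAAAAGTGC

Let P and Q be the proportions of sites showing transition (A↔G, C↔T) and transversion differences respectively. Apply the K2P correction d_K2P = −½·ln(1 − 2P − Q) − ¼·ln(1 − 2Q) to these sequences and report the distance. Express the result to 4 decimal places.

0.1121

The sequences differ at positions 5 (T/G, transversion), 18 (T/C, transition), 19 (C/T, transition), 23 (G/A, transition).
Of the 4 differences, 3 transitions and 1 transversion over 39 sites: P = 3/39 = 0.076923, Q = 1/39 = 0.025641.
d = −0.5·ln(0.820513) − 0.25·ln(0.948718) = −0.5·(-0.197826) − 0.25·(-0.052644) = 0.1121.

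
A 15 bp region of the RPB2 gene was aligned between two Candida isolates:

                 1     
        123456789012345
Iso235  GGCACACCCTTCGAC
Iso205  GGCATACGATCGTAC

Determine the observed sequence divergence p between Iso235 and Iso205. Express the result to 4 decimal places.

Differing sites — 5:C/T; 8:C/G; 9:C/A; 11:T/C; 12:C/G; 13:G/T.
There are 6 differences over 15 sites, so p = 6/15 = 0.4000.

0.4000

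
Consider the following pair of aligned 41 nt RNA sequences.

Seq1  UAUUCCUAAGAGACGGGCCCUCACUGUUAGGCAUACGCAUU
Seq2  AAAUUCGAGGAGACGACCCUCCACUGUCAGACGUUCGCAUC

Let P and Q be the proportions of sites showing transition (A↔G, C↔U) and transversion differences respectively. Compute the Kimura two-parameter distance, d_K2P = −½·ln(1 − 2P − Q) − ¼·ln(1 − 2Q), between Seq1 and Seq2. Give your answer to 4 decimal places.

0.4815

Mismatches occur at site 1 (U↔A, transversion), site 3 (U↔A, transversion), site 5 (C↔U, transition), site 7 (U↔G, transversion), site 9 (A↔G, transition), site 16 (G↔A, transition), site 17 (G↔C, transversion), site 20 (C↔U, transition), site 21 (U↔C, transition), site 28 (U↔C, transition), site 31 (G↔A, transition), site 33 (A↔G, transition), site 35 (A↔U, transversion), site 41 (U↔C, transition).
Of the 14 differences, 9 transitions and 5 transversions over 41 sites: P = 9/41 = 0.219512, Q = 5/41 = 0.121951.
d = −0.5·ln(0.439025) − 0.25·ln(0.756098) = −0.5·(-0.823199) − 0.25·(-0.279584) = 0.4815.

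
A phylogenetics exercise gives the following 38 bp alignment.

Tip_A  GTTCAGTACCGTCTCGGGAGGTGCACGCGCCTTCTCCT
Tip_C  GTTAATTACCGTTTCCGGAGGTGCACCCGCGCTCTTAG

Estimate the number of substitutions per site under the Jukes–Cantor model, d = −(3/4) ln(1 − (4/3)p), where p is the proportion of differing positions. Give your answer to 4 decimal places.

0.3241

The sequences differ at positions 4 (C/A), 6 (G/T), 13 (C/T), 16 (G/C), 27 (G/C), 31 (C/G), 32 (T/C), 36 (C/T), 37 (C/A), 38 (T/G).
p = 10/38 = 0.263158.
d = −0.75 · ln(1 − (4/3)·0.263158) = −0.75 · ln(0.649123) = −0.75 · (-0.432133) = 0.3241.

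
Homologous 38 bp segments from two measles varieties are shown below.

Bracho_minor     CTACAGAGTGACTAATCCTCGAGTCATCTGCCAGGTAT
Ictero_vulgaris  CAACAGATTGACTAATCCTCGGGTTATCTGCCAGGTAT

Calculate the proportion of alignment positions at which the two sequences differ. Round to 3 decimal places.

0.105

Mismatches occur at site 2 (T→A), site 8 (G→T), site 22 (A→G), site 25 (C→T).
There are 4 differences over 38 sites, so p = 4/38 = 0.105.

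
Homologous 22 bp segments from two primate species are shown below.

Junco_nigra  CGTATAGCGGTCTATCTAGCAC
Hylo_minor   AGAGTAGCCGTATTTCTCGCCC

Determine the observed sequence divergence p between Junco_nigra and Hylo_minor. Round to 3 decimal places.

0.364

The sequences differ at positions 1 (C/A), 3 (T/A), 4 (A/G), 9 (G/C), 12 (C/A), 14 (A/T), 18 (A/C), 21 (A/C).
There are 8 differences over 22 sites, so p = 8/22 = 0.364.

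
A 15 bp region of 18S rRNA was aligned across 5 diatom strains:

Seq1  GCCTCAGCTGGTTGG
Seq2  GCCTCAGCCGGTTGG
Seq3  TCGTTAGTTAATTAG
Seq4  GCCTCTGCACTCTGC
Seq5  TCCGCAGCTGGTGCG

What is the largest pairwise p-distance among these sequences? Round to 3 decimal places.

Pairwise Hamming distances:
  Seq1 vs Seq2: 1
  Seq1 vs Seq3: 7
  Seq1 vs Seq4: 6
  Seq1 vs Seq5: 4
  Seq2 vs Seq3: 8
  Seq2 vs Seq4: 6
  Seq2 vs Seq5: 5
  Seq3 vs Seq4: 11
  Seq3 vs Seq5: 8
  Seq4 vs Seq5: 10
The largest is 11 mismatches, between Seq3 and Seq4; p = 11/15 = 0.733.

0.733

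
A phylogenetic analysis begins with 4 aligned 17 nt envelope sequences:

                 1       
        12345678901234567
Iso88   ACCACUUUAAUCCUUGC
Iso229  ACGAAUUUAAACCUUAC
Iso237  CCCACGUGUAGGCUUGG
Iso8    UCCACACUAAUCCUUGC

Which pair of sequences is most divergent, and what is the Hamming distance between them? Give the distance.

Pairwise Hamming distances:
  Iso88 vs Iso229: 4
  Iso88 vs Iso237: 7
  Iso88 vs Iso8: 3
  Iso229 vs Iso237: 10
  Iso229 vs Iso8: 7
  Iso237 vs Iso8: 8
The largest is 10, between Iso229 and Iso237.

10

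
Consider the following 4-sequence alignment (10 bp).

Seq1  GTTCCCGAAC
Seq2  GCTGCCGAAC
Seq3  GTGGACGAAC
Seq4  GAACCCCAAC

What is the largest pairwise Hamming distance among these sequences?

5

Pairwise Hamming distances:
  Seq1 vs Seq2: 2
  Seq1 vs Seq3: 3
  Seq1 vs Seq4: 3
  Seq2 vs Seq3: 3
  Seq2 vs Seq4: 4
  Seq3 vs Seq4: 5
The largest is 5, between Seq3 and Seq4.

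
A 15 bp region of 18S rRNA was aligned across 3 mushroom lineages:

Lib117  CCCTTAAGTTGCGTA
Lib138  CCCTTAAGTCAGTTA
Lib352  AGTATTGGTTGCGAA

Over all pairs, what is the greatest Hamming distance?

11

Pairwise Hamming distances:
  Lib117 vs Lib138: 4
  Lib117 vs Lib352: 7
  Lib138 vs Lib352: 11
The largest is 11, between Lib138 and Lib352.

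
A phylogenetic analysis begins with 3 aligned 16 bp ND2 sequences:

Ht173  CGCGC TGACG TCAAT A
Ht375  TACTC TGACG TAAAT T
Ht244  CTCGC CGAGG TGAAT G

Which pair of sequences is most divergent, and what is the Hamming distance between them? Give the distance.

Pairwise Hamming distances:
  Ht173 vs Ht375: 5
  Ht173 vs Ht244: 5
  Ht375 vs Ht244: 7
The largest is 7, between Ht375 and Ht244.

7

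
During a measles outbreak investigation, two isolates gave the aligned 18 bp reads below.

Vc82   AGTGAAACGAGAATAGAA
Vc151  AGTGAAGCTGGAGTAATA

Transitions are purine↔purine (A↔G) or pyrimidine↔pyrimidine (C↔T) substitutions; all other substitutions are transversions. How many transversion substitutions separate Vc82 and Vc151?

2

The sequences differ at positions 7 (A/G, transition), 9 (G/T, transversion), 10 (A/G, transition), 13 (A/G, transition), 16 (G/A, transition), 17 (A/T, transversion).
Of the 6 differences, 4 transitions and 2 transversions, so the answer is 2.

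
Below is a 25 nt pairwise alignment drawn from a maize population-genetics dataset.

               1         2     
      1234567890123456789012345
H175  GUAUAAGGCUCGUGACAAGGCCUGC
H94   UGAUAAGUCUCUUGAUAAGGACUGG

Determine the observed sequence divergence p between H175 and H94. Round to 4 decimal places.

Differing sites — 1:G/U; 2:U/G; 8:G/U; 12:G/U; 16:C/U; 21:C/A; 25:C/G.
There are 7 differences over 25 sites, so p = 7/25 = 0.2800.

0.2800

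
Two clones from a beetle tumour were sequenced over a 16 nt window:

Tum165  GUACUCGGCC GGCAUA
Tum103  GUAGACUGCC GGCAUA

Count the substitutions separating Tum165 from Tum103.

Mismatches occur at site 4 (C↔G), site 5 (U↔A), site 7 (G↔U).
That gives 3 mismatches out of 16 aligned sites, so the Hamming distance is 3.

3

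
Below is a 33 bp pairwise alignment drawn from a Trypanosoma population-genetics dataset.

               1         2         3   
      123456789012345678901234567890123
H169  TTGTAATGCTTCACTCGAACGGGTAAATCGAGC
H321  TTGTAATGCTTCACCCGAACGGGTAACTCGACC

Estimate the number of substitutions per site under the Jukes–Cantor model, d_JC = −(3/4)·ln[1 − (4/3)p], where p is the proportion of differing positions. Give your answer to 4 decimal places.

0.0969

Mismatches occur at site 15 (T→C), site 27 (A→C), site 32 (G→C).
p = 3/33 = 0.090909.
d = −0.75 · ln(1 − (4/3)·0.090909) = −0.75 · ln(0.878788) = −0.75 · (-0.129212) = 0.0969.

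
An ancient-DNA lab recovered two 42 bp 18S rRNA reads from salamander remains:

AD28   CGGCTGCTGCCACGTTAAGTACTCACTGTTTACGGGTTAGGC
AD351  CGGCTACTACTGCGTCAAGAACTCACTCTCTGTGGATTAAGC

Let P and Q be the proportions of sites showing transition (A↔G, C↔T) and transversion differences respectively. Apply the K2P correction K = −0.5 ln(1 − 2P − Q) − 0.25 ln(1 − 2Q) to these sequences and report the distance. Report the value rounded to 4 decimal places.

The sequences differ at positions 6 (G/A, transition), 9 (G/A, transition), 11 (C/T, transition), 12 (A/G, transition), 16 (T/C, transition), 20 (T/A, transversion), 28 (G/C, transversion), 30 (T/C, transition), 32 (A/G, transition), 33 (C/T, transition), 36 (G/A, transition), 40 (G/A, transition).
Of the 12 differences, 10 transitions and 2 transversions over 42 sites: P = 10/42 = 0.238095, Q = 2/42 = 0.047619.
d = −0.5·ln(0.476191) − 0.25·ln(0.904762) = −0.5·(-0.741936) − 0.25·(-0.100083) = 0.3960.

0.3960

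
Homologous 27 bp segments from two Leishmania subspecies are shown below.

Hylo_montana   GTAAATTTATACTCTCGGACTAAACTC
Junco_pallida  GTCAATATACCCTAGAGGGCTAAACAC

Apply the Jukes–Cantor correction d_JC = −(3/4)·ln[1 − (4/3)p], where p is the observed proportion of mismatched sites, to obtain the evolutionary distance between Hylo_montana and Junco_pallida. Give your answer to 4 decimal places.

Differing sites — 3:A/C; 7:T/A; 10:T/C; 11:A/C; 14:C/A; 15:T/G; 16:C/A; 19:A/G; 26:T/A.
p = 9/27 = 0.333333.
d = −0.75 · ln(1 − (4/3)·0.333333) = −0.75 · ln(0.555556) = −0.75 · (-0.587786) = 0.4408.

0.4408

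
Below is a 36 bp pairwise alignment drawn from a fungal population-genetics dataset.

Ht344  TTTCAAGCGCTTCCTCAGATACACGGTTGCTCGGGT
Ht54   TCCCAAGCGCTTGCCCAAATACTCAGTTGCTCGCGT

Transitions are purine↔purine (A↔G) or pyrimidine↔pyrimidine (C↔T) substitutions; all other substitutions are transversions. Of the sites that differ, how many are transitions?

The sequences differ at positions 2 (T/C, transition), 3 (T/C, transition), 13 (C/G, transversion), 15 (T/C, transition), 18 (G/A, transition), 23 (A/T, transversion), 25 (G/A, transition), 34 (G/C, transversion).
Of the 8 differences, 5 transitions and 3 transversions, so the answer is 5.

5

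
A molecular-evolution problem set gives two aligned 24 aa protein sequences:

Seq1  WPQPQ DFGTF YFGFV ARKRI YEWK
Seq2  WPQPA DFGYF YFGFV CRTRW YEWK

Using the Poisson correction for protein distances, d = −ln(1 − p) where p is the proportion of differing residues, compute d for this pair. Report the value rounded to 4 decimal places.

0.2336

Differing sites — 5:Q/A; 9:T/Y; 16:A/C; 18:K/T; 20:I/W.
p = 5/24 = 0.208333.
d = −ln(1 − 0.208333) = −ln(0.791667) = 0.2336.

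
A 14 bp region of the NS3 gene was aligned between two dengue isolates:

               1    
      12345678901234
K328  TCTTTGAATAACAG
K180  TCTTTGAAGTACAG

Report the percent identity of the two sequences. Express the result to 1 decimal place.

Mismatches occur at site 9 (T↔G), site 10 (A↔T).
12 of the 14 sites match, so the percent identity is 12/14 × 100 = 85.7%.

85.7%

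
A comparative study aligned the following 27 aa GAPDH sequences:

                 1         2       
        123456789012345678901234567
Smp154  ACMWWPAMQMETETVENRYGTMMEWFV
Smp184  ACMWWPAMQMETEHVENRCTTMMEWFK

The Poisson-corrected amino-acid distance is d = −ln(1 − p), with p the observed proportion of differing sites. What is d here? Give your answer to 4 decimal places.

The sequences differ at positions 14 (T/H), 19 (Y/C), 20 (G/T), 27 (V/K).
p = 4/27 = 0.148148.
d = −ln(1 − 0.148148) = −ln(0.851852) = 0.1603.

0.1603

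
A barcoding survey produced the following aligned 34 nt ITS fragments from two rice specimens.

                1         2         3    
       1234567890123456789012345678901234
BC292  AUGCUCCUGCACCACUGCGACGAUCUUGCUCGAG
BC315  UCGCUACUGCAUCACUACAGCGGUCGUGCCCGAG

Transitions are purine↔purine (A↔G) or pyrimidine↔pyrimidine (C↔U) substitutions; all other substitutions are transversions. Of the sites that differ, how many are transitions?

7

Mismatches occur at site 1 (A→U, transversion), site 2 (U→C, transition), site 6 (C→A, transversion), site 12 (C→U, transition), site 17 (G→A, transition), site 19 (G→A, transition), site 20 (A→G, transition), site 23 (A→G, transition), site 26 (U→G, transversion), site 30 (U→C, transition).
Of the 10 differences, 7 transitions and 3 transversions, so the answer is 7.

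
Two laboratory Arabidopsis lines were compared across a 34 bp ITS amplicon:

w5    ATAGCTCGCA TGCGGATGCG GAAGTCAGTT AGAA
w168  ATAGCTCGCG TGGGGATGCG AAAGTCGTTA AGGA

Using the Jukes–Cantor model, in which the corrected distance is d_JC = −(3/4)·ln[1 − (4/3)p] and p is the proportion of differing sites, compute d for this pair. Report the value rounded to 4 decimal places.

0.2407

Mismatches occur at site 10 (A/G), site 13 (C/G), site 21 (G/A), site 27 (A/G), site 28 (G/T), site 30 (T/A), site 33 (A/G).
p = 7/34 = 0.205882.
d = −0.75 · ln(1 − (4/3)·0.205882) = −0.75 · ln(0.725491) = −0.75 · (-0.320907) = 0.2407.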